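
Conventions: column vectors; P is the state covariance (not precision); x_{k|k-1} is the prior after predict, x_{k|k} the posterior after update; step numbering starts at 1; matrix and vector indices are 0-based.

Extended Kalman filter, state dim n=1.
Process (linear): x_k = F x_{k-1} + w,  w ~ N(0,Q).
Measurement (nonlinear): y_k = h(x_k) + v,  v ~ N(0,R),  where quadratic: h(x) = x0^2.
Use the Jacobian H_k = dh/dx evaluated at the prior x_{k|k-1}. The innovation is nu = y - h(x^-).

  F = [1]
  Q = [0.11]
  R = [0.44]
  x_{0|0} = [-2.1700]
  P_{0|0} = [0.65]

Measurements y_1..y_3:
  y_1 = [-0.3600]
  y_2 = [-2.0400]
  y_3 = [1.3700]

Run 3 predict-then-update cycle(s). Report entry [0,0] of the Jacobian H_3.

step 1: x^-=[-2.1700]  P^-=[0.7600]  H_jac=[-4.3400]  S=[14.7551]  K=[-0.2235]  nu=[-5.0689]  x^+=[-1.0369]  P^+=[0.0227]
step 2: x^-=[-1.0369]  P^-=[0.1327]  H_jac=[-2.0738]  S=[1.0105]  K=[-0.2722]  nu=[-3.1151]  x^+=[-0.1888]  P^+=[0.0578]
step 3: x^-=[-0.1888]  P^-=[0.1678]  H_jac=[-0.3776]  S=[0.4639]  K=[-0.1365]  nu=[1.3344]  x^+=[-0.3710]  P^+=[0.1591]

H_jac[0,0] = -0.3776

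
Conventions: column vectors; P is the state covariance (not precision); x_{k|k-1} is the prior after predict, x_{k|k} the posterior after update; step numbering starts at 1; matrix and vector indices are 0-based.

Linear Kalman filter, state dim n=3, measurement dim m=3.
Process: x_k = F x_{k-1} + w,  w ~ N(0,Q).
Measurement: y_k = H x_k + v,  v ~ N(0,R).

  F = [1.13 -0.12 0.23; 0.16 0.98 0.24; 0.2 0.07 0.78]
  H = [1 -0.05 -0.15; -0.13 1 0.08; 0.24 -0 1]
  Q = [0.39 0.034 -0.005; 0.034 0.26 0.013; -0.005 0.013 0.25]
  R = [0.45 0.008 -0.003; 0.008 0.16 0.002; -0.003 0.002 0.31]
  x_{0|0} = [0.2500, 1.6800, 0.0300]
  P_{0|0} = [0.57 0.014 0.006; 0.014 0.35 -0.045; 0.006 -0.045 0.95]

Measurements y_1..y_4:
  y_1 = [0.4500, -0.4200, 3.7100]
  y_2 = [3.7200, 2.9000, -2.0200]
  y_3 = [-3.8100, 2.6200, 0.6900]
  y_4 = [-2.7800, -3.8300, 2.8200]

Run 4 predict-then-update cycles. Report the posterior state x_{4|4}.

step 1: x^-=[0.0878, 1.6936, 0.1910]  P^-=[1.1749 0.1566 0.3011; 0.1566 0.6491 0.2019; 0.3011 0.2019 0.8498]  S=[1.5427 -0.0309 0.4298; -0.0309 0.8198 0.2394; 0.4298 0.2394 1.3721]  K=[0.6668 -0.0041 0.2168; 0.0724 0.7851 0.0148; -0.0831 0.0784 0.6844]  nu=[0.4755, -2.1175, 3.4979]  x^+=[1.1720, 0.1174, 2.3795]  P^+=[0.3006 0.0447 -0.0069; 0.0447 0.1324 -0.0048; -0.0069 -0.0048 0.2142]
step 2: x^-=[1.8576, 0.8737, 2.0986]  P^-=[0.7716 0.1302 0.0967; 0.1302 0.4185 0.0761; 0.0967 0.0761 0.3916]  S=[1.1905 0.0110 0.2112; 0.0110 0.5703 0.1059; 0.2112 0.1059 0.7924]  K=[0.5958 0.0184 0.1944; 0.0718 0.7093 0.0216; -0.0664 0.0689 0.5319]  nu=[2.2209, 2.0999, -4.5644]  x^+=[2.3320, 2.4243, -0.3320]  P^+=[0.2689 0.0435 -0.0060; 0.0435 0.1200 -0.0026; -0.0060 -0.0026 0.1667]
step 3: x^-=[2.2679, 2.6693, 0.3771]  P^-=[0.7291 0.1227 0.0817; 0.1227 0.4037 0.0670; 0.0817 0.0670 0.3618]  S=[1.1525 0.0100 0.1916; 0.0100 0.5554 0.0956; 0.1916 0.0956 0.7530]  K=[0.5850 0.0189 0.1896; 0.0707 0.7029 0.0209; -0.0653 0.0662 0.5147]  nu=[-5.8879, 0.2154, -0.2314]  x^+=[-1.2163, 2.3997, 0.6567]  P^+=[0.2640 0.0429 -0.0063; 0.0429 0.1189 -0.0026; -0.0063 -0.0026 0.1614]
step 4: x^-=[-1.5114, 2.3147, 0.4369]  P^-=[0.7226 0.1209 0.0793; 0.1209 0.4019 0.0656; 0.0793 0.0656 0.3583]  S=[1.1468 0.0091 0.1884; 0.0091 0.5538 0.0939; 0.1884 0.0939 0.7480]  K=[0.5833 0.0185 0.1886; 0.0703 0.7022 0.0206; -0.0653 0.0657 0.5127]  nu=[-1.0873, -6.3762, 2.7458]  x^+=[-1.7458, -2.1824, 1.4969]  P^+=[0.2633 0.0427 -0.0064; 0.0427 0.1187 -0.0027; -0.0064 -0.0027 0.1608]

x_post = [-1.7458, -2.1824, 1.4969]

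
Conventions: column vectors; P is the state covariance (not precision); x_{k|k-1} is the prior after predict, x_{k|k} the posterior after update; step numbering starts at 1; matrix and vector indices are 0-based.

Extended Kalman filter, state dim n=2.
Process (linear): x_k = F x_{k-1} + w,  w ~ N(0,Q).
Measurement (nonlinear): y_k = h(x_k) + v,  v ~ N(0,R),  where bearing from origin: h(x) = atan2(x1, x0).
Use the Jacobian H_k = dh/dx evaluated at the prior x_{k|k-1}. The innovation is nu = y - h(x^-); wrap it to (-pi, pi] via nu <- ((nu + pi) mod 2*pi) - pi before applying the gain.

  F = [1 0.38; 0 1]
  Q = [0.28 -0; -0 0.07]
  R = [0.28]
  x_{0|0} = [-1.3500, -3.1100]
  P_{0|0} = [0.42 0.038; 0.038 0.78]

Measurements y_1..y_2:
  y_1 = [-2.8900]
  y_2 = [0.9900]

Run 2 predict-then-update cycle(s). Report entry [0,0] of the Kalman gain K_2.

step 1: x^-=[-2.5318, -3.1100]  P^-=[0.8415 0.3344; 0.3344 0.8500]  H_jac=[0.1934 -0.1574]  S=[0.3122]  K=[0.3527; -0.2215]  nu=[-0.6359]  x^+=[-2.7561, -2.9691]  P^+=[0.8027 0.3588; 0.3588 0.8347]
step 2: x^-=[-3.8843, -2.9691]  P^-=[1.4759 0.6760; 0.6760 0.9047]  H_jac=[0.1242 -0.1625]  S=[0.2994]  K=[0.2454; -0.2106]  nu=[-2.8042]  x^+=[-4.5726, -2.3786]  P^+=[1.4579 0.6914; 0.6914 0.8914]

K[0,0] = 0.2454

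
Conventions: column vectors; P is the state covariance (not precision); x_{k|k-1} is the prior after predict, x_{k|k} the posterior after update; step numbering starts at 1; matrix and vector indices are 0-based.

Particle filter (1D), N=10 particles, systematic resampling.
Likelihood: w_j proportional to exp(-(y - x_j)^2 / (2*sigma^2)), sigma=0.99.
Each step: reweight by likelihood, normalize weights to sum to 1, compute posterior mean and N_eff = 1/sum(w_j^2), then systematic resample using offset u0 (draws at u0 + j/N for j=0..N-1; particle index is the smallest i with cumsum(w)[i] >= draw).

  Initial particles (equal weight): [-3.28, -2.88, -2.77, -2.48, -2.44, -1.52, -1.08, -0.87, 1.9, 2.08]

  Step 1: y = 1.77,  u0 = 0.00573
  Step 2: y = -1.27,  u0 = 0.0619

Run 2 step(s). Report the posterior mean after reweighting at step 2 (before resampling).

post_mean = -0.9534

step 1: w=[0.0000, 0.0000, 0.0000, 0.0000, 0.0001, 0.0020, 0.0080, 0.0143, 0.4976, 0.4779]  mean=1.9151  Neff=2.0994  idx=[6, 8, 8, 8, 8, 8, 9, 9, 9, 9]
step 2: w=[0.9583, 0.0058, 0.0058, 0.0058, 0.0058, 0.0058, 0.0032, 0.0032, 0.0032, 0.0032]  mean=-0.9534  Neff=1.0887  idx=[0, 0, 0, 0, 0, 0, 0, 0, 0, 1]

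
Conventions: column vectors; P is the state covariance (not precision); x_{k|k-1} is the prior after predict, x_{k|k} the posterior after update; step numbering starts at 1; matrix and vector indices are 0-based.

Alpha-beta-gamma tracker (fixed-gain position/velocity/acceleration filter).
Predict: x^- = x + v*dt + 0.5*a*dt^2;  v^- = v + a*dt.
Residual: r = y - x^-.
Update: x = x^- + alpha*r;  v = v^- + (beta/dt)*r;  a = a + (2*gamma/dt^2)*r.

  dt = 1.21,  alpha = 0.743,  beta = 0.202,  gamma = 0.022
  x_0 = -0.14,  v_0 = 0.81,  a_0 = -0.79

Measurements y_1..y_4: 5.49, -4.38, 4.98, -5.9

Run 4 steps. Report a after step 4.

a_post = -0.8161

step 1: x_pred=0.2618  r=5.2282  x^+=4.1463  v^+=0.7269  a^+=-0.6329
step 2: x_pred=4.5626  r=-8.9426  x^+=-2.0817  v^+=-1.5318  a^+=-0.9016
step 3: x_pred=-4.5952  r=9.5752  x^+=2.5192  v^+=-1.0242  a^+=-0.6139
step 4: x_pred=0.8305  r=-6.7305  x^+=-4.1703  v^+=-2.8906  a^+=-0.8161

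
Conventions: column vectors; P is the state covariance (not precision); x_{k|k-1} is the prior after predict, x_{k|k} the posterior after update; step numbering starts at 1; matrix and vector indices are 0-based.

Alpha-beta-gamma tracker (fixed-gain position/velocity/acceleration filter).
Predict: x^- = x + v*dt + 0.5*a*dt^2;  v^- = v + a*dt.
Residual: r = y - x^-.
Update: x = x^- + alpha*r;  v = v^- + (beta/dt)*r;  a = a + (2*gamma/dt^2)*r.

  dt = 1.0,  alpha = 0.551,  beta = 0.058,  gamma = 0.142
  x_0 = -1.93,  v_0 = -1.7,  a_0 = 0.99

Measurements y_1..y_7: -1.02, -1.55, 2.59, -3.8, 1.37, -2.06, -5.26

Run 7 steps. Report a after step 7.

a_post = -5.7964

step 1: x_pred=-3.1350  r=2.1150  x^+=-1.9696  v^+=-0.5873  a^+=1.5907
step 2: x_pred=-1.7616  r=0.2116  x^+=-1.6450  v^+=1.0156  a^+=1.6508
step 3: x_pred=0.1960  r=2.3940  x^+=1.5151  v^+=2.8052  a^+=2.3307
step 4: x_pred=5.4856  r=-9.2856  x^+=0.3693  v^+=4.5973  a^+=-0.3064
step 5: x_pred=4.8134  r=-3.4434  x^+=2.9161  v^+=4.0912  a^+=-1.2844
step 6: x_pred=6.3650  r=-8.4250  x^+=1.7228  v^+=2.3181  a^+=-3.6771
step 7: x_pred=2.2025  r=-7.4625  x^+=-1.9094  v^+=-1.7917  a^+=-5.7964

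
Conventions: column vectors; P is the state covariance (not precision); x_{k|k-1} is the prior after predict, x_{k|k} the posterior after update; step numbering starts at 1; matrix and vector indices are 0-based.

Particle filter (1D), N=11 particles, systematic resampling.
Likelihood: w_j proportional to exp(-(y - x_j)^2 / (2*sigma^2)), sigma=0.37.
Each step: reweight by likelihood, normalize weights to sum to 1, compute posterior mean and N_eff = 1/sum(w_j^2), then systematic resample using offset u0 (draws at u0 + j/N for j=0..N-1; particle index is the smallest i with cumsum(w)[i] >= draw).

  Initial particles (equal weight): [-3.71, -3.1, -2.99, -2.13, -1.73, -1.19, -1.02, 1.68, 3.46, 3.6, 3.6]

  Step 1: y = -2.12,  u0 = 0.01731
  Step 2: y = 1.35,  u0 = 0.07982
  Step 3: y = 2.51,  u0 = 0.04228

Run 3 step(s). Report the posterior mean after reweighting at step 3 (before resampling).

post_mean = -1.7300

step 1: w=[0.0001, 0.0174, 0.0366, 0.5808, 0.3334, 0.0247, 0.0070, 0.0000, 0.0000, 0.0000, 0.0000]  mean=-2.0141  Neff=2.2181  idx=[1, 3, 3, 3, 3, 3, 3, 4, 4, 4, 4]
step 2: w=[0.0000, 0.0000, 0.0000, 0.0000, 0.0000, 0.0000, 0.0000, 0.2500, 0.2500, 0.2500, 0.2500]  mean=-1.7300  Neff=4.0008  idx=[7, 7, 8, 8, 8, 9, 9, 9, 10, 10, 10]
step 3: w=[0.0909, 0.0909, 0.0909, 0.0909, 0.0909, 0.0909, 0.0909, 0.0909, 0.0909, 0.0909, 0.0909]  mean=-1.7300  Neff=11.0000  idx=[0, 1, 2, 3, 4, 5, 6, 7, 8, 9, 10]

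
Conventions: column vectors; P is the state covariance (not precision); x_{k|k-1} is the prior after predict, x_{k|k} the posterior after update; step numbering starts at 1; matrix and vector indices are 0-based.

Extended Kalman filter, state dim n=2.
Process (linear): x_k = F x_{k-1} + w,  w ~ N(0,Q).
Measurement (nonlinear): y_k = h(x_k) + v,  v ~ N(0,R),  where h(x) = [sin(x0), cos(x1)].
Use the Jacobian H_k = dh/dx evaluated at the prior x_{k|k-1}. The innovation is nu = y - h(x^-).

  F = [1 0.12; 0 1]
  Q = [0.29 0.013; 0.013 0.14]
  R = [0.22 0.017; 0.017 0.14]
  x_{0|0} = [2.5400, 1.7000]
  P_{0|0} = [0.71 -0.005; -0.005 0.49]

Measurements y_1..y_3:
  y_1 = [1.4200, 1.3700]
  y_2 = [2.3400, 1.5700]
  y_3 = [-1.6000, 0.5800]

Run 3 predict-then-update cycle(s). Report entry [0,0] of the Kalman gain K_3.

step 1: x^-=[2.7440, 1.7000]  P^-=[1.0059 0.0668; 0.0668 0.6300]  H_jac=[-0.9220 0.0000; 0.0000 -0.9917]  S=[1.0751 0.0781; 0.0781 0.7595]  K=[-0.8628 0.0015; 0.0025 -0.8228]  nu=[1.0328, 1.4988]  x^+=[1.8552, 0.4693]  P^+=[0.2058 0.0146; 0.0146 0.1161]
step 2: x^-=[1.9115, 0.4693]  P^-=[0.5010 0.0415; 0.0415 0.2561]  H_jac=[-0.3341 0.0000; 0.0000 -0.4523]  S=[0.2759 0.0233; 0.0233 0.1924]  K=[-0.6046 -0.0245; 0.0005 -0.6021]  nu=[1.3975, 0.6781]  x^+=[1.0500, 0.0617]  P^+=[0.3993 0.0303; 0.0303 0.1864]
step 3: x^-=[1.0574, 0.0617]  P^-=[0.6993 0.0657; 0.0657 0.3264]  H_jac=[0.4912 0.0000; 0.0000 -0.0617]  S=[0.3887 0.0150; 0.0150 0.1412]  K=[0.8884 -0.1231; 0.0888 -0.1519]  nu=[-2.4711, -0.4181]  x^+=[-1.0864, -0.0943]  P^+=[0.3937 0.0345; 0.0345 0.3205]

K[0,0] = 0.8884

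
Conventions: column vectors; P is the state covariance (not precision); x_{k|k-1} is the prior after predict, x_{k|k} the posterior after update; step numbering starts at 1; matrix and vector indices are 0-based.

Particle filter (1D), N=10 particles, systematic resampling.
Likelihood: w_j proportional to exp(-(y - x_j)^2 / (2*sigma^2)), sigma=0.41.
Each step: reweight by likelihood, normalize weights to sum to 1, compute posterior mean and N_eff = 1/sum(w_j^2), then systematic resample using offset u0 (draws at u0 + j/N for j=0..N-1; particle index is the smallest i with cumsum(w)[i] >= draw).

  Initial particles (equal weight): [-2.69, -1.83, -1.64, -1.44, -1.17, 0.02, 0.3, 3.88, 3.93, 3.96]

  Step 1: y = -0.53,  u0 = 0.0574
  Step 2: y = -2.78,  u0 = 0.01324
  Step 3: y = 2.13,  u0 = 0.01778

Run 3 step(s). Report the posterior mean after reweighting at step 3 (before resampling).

post_mean = -1.1743

step 1: w=[0.0000, 0.0069, 0.0270, 0.0898, 0.3118, 0.4287, 0.1358, 0.0000, 0.0000, 0.0000]  mean=-0.5017  Neff=3.2439  idx=[3, 4, 4, 4, 5, 5, 5, 5, 5, 6]
step 2: w=[0.7808, 0.0731, 0.0731, 0.0731, 0.0000, 0.0000, 0.0000, 0.0000, 0.0000, 0.0000]  mean=-1.3808  Neff=1.5982  idx=[0, 0, 0, 0, 0, 0, 0, 0, 1, 2]
step 3: w=[0.0020, 0.0020, 0.0020, 0.0020, 0.0020, 0.0020, 0.0020, 0.0020, 0.4921, 0.4921]  mean=-1.1743  Neff=2.0647  idx=[8, 8, 8, 8, 8, 9, 9, 9, 9, 9]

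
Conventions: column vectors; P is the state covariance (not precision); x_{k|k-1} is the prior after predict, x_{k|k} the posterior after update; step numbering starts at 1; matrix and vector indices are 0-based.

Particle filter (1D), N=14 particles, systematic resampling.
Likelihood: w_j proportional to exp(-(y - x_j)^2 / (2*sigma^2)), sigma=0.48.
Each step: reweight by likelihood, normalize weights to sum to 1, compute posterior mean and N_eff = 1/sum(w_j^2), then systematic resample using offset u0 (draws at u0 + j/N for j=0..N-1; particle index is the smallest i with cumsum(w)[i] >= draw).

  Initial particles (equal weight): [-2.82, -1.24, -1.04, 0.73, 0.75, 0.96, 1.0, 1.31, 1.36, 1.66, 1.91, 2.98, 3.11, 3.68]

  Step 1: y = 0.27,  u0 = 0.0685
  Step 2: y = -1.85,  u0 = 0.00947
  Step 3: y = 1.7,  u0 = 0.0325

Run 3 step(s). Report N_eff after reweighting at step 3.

N_eff = 13.9760

step 1: w=[0.0000, 0.0033, 0.0113, 0.2967, 0.2848, 0.1671, 0.1477, 0.0449, 0.0356, 0.0071, 0.0014, 0.0000, 0.0000, 0.0000]  mean=0.8441  Neff=4.4972  idx=[3, 3, 3, 3, 4, 4, 4, 4, 5, 5, 6, 6, 7, 9]
step 2: w=[0.1349, 0.1349, 0.1349, 0.1349, 0.1077, 0.1077, 0.1077, 0.1077, 0.0092, 0.0092, 0.0056, 0.0056, 0.0001, 0.0000]  mean=0.7459  Neff=8.3742  idx=[0, 0, 1, 1, 2, 2, 3, 3, 4, 5, 5, 6, 7, 7]
step 3: w=[0.0689, 0.0689, 0.0689, 0.0689, 0.0689, 0.0689, 0.0689, 0.0689, 0.0748, 0.0748, 0.0748, 0.0748, 0.0748, 0.0748]  mean=0.7390  Neff=13.9760  idx=[0, 1, 2, 3, 4, 5, 6, 7, 8, 9, 10, 11, 12, 13]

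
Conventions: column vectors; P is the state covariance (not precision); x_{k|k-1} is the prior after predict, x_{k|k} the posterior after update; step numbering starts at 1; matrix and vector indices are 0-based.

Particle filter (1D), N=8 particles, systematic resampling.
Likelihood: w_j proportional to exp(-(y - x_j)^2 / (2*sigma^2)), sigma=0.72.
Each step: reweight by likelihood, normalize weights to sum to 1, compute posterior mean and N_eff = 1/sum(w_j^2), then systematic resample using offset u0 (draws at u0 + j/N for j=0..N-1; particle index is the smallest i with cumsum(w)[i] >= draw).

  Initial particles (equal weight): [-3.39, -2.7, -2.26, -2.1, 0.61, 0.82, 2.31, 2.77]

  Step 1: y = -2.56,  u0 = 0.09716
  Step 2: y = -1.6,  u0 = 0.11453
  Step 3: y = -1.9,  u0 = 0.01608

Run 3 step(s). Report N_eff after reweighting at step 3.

N_eff = 7.8248

step 1: w=[0.1594, 0.3040, 0.2840, 0.2526, 0.0000, 0.0000, 0.0000, 0.0000]  mean=-2.5334  Neff=3.8128  idx=[0, 1, 1, 2, 2, 2, 3, 3]
step 2: w=[0.0108, 0.0739, 0.0739, 0.1560, 0.1560, 0.1560, 0.1866, 0.1866]  mean=-2.2775  Neff=6.5045  idx=[2, 3, 4, 5, 5, 6, 7, 7]
step 3: w=[0.0775, 0.1269, 0.1269, 0.1269, 0.1269, 0.1383, 0.1383, 0.1383]  mean=-2.2277  Neff=7.8248  idx=[0, 1, 2, 3, 4, 5, 6, 7]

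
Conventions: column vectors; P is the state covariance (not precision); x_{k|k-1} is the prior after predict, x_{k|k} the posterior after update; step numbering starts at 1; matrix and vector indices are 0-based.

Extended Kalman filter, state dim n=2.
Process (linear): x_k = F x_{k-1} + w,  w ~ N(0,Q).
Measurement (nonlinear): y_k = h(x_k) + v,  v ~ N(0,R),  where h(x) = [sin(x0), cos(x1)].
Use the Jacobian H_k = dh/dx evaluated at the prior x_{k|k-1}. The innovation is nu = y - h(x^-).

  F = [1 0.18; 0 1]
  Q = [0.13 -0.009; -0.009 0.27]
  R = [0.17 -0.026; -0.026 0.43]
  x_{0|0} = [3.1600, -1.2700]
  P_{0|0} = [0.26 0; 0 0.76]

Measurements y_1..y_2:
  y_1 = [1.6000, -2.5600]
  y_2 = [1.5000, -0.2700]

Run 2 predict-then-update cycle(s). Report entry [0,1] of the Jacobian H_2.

H_jac[0,1] = 0.0000

step 1: x^-=[2.9314, -1.2700]  P^-=[0.4146 0.1278; 0.1278 1.0300]  H_jac=[-0.9780 0.0000; 0.0000 0.9551]  S=[0.5666 -0.1454; -0.1454 1.3696]  K=[-0.7122 0.0135; -0.0373 0.7143]  nu=[1.3914, -2.8563]  x^+=[1.9018, -3.3622]  P^+=[0.1242 0.0255; 0.0255 0.3226]
step 2: x^-=[1.2966, -3.3622]  P^-=[0.2738 0.0745; 0.0745 0.5926]  H_jac=[0.2708 0.0000; 0.0000 -0.2189]  S=[0.1901 -0.0304; -0.0304 0.4584]  K=[0.3885 -0.0098; 0.0616 -0.2789]  nu=[0.5374, 0.7058]  x^+=[1.4984, -3.5260]  P^+=[0.2448 0.0654; 0.0654 0.5552]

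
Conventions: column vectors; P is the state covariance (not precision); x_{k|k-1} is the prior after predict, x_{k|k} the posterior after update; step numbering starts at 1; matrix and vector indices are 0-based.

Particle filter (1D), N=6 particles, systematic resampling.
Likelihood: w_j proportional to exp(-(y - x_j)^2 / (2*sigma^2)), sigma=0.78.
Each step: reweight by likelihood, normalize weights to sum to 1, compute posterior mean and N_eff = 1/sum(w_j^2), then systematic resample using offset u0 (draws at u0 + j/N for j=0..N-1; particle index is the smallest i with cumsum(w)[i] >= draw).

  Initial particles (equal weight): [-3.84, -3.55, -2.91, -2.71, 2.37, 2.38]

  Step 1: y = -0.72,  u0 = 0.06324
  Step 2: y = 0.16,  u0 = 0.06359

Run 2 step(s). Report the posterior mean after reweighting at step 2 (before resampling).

post_mean = -2.7417

step 1: w=[0.0055, 0.0229, 0.3210, 0.6380, 0.0065, 0.0061]  mean=-2.7356  Neff=1.9581  idx=[2, 2, 3, 3, 3, 3]
step 2: w=[0.0792, 0.0792, 0.2104, 0.2104, 0.2104, 0.2104]  mean=-2.7417  Neff=5.2744  idx=[0, 2, 3, 3, 4, 5]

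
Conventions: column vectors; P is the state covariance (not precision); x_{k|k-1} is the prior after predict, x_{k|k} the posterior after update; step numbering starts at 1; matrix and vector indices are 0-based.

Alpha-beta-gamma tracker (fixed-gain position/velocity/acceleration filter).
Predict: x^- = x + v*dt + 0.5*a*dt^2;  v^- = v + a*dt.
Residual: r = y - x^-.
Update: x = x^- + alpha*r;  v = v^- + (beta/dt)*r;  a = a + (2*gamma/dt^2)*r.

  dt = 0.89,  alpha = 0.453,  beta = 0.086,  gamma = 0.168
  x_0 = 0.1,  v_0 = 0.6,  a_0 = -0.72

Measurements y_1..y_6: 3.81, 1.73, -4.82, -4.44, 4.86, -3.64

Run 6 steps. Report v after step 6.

v_post = -4.4735

step 1: x_pred=0.3488  r=3.4612  x^+=1.9167  v^+=0.2936  a^+=0.7482
step 2: x_pred=2.4744  r=-0.7444  x^+=2.1372  v^+=0.8876  a^+=0.4324
step 3: x_pred=3.0984  r=-7.9184  x^+=-0.4886  v^+=0.5073  a^+=-2.9265
step 4: x_pred=-1.1962  r=-3.2438  x^+=-2.6656  v^+=-2.4107  a^+=-4.3025
step 5: x_pred=-6.5152  r=11.3752  x^+=-1.3622  v^+=-5.1408  a^+=0.5227
step 6: x_pred=-5.7305  r=2.0905  x^+=-4.7835  v^+=-4.4735  a^+=1.4095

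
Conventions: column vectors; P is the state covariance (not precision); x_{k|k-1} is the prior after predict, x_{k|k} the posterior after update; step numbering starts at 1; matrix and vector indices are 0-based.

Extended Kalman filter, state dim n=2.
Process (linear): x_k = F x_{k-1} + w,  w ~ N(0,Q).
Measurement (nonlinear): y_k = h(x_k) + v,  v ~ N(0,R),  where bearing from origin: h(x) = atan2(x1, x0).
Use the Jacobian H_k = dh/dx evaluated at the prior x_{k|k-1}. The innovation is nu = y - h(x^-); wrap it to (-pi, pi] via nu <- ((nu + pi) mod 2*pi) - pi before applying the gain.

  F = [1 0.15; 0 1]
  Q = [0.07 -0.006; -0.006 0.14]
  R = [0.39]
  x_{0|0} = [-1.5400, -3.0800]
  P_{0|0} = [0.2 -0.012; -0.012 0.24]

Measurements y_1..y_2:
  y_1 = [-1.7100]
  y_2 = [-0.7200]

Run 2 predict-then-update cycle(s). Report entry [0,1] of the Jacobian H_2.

H_jac[0,1] = -0.1541

step 1: x^-=[-2.0020, -3.0800]  P^-=[0.2718 0.0180; 0.0180 0.3800]  H_jac=[0.2282 -0.1484]  S=[0.4113]  K=[0.1443; -0.1271]  nu=[0.4372]  x^+=[-1.9389, -3.1356]  P^+=[0.2632 0.0255; 0.0255 0.3734]
step 2: x^-=[-2.4092, -3.1356]  P^-=[0.3493 0.0755; 0.0755 0.5134]  H_jac=[0.2005 -0.1541]  S=[0.4116]  K=[0.1419; -0.1554]  nu=[1.5059]  x^+=[-2.1955, -3.3695]  P^+=[0.3410 0.0846; 0.0846 0.5034]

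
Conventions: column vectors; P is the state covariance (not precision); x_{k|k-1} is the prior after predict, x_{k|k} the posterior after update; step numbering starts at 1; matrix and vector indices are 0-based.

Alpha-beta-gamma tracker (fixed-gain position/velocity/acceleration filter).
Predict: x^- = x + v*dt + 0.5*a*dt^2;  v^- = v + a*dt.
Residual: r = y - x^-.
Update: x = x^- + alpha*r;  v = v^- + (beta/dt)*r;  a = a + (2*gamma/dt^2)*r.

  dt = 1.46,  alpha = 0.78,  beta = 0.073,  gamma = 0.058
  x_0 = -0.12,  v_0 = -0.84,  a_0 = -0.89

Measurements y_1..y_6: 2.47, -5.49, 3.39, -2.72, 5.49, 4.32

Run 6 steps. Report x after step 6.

x_post = 3.1798

step 1: x_pred=-2.2950  r=4.7650  x^+=1.4217  v^+=-1.9012  a^+=-0.6307
step 2: x_pred=-2.0262  r=-3.4638  x^+=-4.7280  v^+=-2.9952  a^+=-0.8192
step 3: x_pred=-9.9740  r=13.3640  x^+=0.4499  v^+=-3.5230  a^+=-0.0919
step 4: x_pred=-4.7916  r=2.0716  x^+=-3.1758  v^+=-3.5536  a^+=0.0208
step 5: x_pred=-8.3419  r=13.8319  x^+=2.4470  v^+=-2.8317  a^+=0.7735
step 6: x_pred=-0.8628  r=5.1828  x^+=3.1798  v^+=-1.4432  a^+=1.0556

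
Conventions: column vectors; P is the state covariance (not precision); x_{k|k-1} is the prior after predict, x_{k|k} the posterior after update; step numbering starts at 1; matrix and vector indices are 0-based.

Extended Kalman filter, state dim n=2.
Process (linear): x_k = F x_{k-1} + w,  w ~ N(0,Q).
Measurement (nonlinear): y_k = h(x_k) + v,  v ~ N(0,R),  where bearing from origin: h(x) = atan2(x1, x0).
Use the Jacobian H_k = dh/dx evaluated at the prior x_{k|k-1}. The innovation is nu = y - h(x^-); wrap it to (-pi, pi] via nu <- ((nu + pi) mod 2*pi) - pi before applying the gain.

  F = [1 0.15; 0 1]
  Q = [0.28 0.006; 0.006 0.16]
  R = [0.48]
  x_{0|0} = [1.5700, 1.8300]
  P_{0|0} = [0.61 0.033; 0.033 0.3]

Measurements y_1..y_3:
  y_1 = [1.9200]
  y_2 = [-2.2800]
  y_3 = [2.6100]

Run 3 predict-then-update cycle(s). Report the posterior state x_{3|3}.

step 1: x^-=[1.8445, 1.8300]  P^-=[0.9067 0.0840; 0.0840 0.4600]  H_jac=[-0.2711 0.2732]  S=[0.5685]  K=[-0.3919; 0.1810]  nu=[1.1385]  x^+=[1.3983, 2.0361]  P^+=[0.8193 0.1243; 0.1243 0.4414]
step 2: x^-=[1.7037, 2.0361]  P^-=[1.1466 0.1965; 0.1965 0.6014]  H_jac=[-0.2889 0.2417]  S=[0.5834]  K=[-0.4863; 0.1519]  nu=[3.1291]  x^+=[0.1819, 2.5113]  P^+=[1.0086 0.2396; 0.2396 0.5879]
step 3: x^-=[0.5586, 2.5113]  P^-=[1.3737 0.3338; 0.3338 0.7479]  H_jac=[-0.3794 0.0844]  S=[0.6617]  K=[-0.7451; -0.0960]  nu=[1.2581]  x^+=[-0.3788, 2.3905]  P^+=[1.0063 0.2865; 0.2865 0.7418]

x_post = [-0.3788, 2.3905]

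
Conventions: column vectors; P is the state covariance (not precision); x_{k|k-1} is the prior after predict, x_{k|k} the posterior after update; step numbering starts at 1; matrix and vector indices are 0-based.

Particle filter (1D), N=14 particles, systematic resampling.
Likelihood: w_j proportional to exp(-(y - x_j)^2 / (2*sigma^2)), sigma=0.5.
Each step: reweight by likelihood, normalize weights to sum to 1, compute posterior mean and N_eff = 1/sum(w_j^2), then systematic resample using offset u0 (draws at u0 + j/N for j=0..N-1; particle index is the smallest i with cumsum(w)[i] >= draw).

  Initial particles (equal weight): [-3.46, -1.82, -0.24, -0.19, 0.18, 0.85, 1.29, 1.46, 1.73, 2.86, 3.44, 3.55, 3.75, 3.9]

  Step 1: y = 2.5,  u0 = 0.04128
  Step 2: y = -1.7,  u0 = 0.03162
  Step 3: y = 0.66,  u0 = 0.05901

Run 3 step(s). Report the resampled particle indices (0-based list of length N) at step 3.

step 1: w=[0.0000, 0.0000, 0.0000, 0.0000, 0.0000, 0.0027, 0.0335, 0.0721, 0.1916, 0.4839, 0.1071, 0.0691, 0.0276, 0.0124]  mean=2.6318  Neff=3.3977  idx=[7, 8, 8, 8, 9, 9, 9, 9, 9, 9, 9, 10, 11, 12]
step 2: w=[0.9213, 0.0262, 0.0262, 0.0262, 0.0000, 0.0000, 0.0000, 0.0000, 0.0000, 0.0000, 0.0000, 0.0000, 0.0000, 0.0000]  mean=1.4813  Neff=1.1753  idx=[0, 0, 0, 0, 0, 0, 0, 0, 0, 0, 0, 0, 0, 2]
step 3: w=[0.0748, 0.0748, 0.0748, 0.0748, 0.0748, 0.0748, 0.0748, 0.0748, 0.0748, 0.0748, 0.0748, 0.0748, 0.0748, 0.0273]  mean=1.4674  Neff=13.6000  idx=[0, 1, 2, 3, 4, 5, 6, 7, 8, 9, 10, 11, 12, 13]

resampled_idx = [0, 1, 2, 3, 4, 5, 6, 7, 8, 9, 10, 11, 12, 13]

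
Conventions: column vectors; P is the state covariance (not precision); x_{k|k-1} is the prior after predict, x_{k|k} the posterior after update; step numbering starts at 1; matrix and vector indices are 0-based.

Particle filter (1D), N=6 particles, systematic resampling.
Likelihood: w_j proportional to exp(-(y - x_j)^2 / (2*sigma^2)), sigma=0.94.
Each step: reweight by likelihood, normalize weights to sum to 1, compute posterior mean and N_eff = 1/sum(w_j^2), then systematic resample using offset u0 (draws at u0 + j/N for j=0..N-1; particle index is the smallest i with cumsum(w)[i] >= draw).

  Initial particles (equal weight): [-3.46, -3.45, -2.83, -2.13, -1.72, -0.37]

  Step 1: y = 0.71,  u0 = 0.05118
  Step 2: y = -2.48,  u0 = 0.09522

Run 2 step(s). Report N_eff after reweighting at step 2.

N_eff = 2.2856

step 1: w=[0.0001, 0.0001, 0.0015, 0.0185, 0.0628, 0.9171]  mean=-0.4915  Neff=1.1831  idx=[4, 5, 5, 5, 5, 5]
step 2: w=[0.6418, 0.0716, 0.0716, 0.0716, 0.0716, 0.0716]  mean=-1.2364  Neff=2.2856  idx=[0, 0, 0, 0, 2, 5]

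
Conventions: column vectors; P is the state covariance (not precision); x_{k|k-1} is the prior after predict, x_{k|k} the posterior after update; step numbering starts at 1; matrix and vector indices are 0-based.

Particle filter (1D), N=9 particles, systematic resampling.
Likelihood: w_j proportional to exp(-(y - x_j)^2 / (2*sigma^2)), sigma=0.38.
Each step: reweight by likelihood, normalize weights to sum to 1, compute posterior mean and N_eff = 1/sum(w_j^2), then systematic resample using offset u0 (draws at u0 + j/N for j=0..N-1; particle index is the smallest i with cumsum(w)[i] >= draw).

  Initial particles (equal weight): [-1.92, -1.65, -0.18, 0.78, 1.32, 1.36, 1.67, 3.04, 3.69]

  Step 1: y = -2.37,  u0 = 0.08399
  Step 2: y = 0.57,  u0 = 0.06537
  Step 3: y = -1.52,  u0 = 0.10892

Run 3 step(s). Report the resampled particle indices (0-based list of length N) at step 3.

resampled_idx = [0, 1, 2, 3, 4, 5, 6, 7, 8]

step 1: w=[0.7491, 0.2509, 0.0000, 0.0000, 0.0000, 0.0000, 0.0000, 0.0000, 0.0000]  mean=-1.8523  Neff=1.6023  idx=[0, 0, 0, 0, 0, 0, 1, 1, 1]
step 2: w=[0.0040, 0.0040, 0.0040, 0.0040, 0.0040, 0.0040, 0.3254, 0.3254, 0.3254]  mean=-1.6564  Neff=3.1477  idx=[6, 6, 6, 7, 7, 7, 8, 8, 8]
step 3: w=[0.1111, 0.1111, 0.1111, 0.1111, 0.1111, 0.1111, 0.1111, 0.1111, 0.1111]  mean=-1.6500  Neff=9.0000  idx=[0, 1, 2, 3, 4, 5, 6, 7, 8]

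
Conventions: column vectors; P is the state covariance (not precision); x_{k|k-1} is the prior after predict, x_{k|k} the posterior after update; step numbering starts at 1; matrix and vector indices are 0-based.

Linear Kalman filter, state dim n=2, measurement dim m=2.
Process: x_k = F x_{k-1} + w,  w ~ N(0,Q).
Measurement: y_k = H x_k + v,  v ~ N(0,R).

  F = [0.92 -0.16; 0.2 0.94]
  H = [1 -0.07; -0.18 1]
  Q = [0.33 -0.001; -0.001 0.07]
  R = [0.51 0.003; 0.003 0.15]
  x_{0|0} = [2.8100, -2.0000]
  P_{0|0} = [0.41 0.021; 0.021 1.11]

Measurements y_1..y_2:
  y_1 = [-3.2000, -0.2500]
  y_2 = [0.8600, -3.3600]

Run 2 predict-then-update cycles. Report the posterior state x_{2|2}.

step 1: x^-=[2.9052, -1.3180]  P^-=[0.6993 -0.0750; -0.0750 1.0751]  S=[1.2250 -0.2741; -0.2741 1.2748]  K=[0.5671 -0.0356; 0.0719 0.8694]  nu=[-6.1975, 1.5909]  x^+=[-0.6662, -0.3801]  P^+=[0.2926 0.0490; 0.0490 0.1395]
step 2: x^-=[-0.5521, -0.4906]  P^-=[0.5668 0.0727; 0.0727 0.2233]  S=[1.0677 -0.0411; -0.0411 0.3655]  K=[0.5253 -0.0213; 0.0759 0.5837]  nu=[1.3778, -2.9688]  x^+=[0.2347, -2.1190]  P^+=[0.2711 0.0472; 0.0472 0.0963]

x_post = [0.2347, -2.1190]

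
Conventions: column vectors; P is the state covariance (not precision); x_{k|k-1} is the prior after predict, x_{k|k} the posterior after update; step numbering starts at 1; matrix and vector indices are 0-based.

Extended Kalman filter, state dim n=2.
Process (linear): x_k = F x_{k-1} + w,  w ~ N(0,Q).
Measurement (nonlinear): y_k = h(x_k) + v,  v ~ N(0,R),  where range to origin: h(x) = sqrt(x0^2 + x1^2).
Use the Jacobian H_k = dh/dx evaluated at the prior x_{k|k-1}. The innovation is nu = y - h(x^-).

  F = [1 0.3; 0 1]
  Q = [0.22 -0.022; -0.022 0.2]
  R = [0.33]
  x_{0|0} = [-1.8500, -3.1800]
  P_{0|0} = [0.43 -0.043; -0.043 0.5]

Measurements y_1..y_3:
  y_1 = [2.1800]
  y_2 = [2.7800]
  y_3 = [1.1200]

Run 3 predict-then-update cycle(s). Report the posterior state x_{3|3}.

step 1: x^-=[-2.8040, -3.1800]  P^-=[0.6692 0.0850; 0.0850 0.7000]  H_jac=[-0.6614 -0.7501]  S=[1.1009]  K=[-0.4600; -0.5280]  nu=[-2.0597]  x^+=[-1.8566, -2.0925]  P^+=[0.4363 -0.1824; -0.1824 0.3931]
step 2: x^-=[-2.4844, -2.0925]  P^-=[0.5823 -0.0864; -0.0864 0.5931]  H_jac=[-0.7649 -0.6442]  S=[0.8316]  K=[-0.4686; -0.3800]  nu=[-0.4682]  x^+=[-2.2650, -1.9146]  P^+=[0.3997 -0.2345; -0.2345 0.4730]
step 3: x^-=[-2.8394, -1.9146]  P^-=[0.5216 -0.1146; -0.1146 0.6730]  H_jac=[-0.8291 -0.5591]  S=[0.7927]  K=[-0.4647; -0.3549]  nu=[-2.3046]  x^+=[-1.7684, -1.0968]  P^+=[0.3504 -0.2453; -0.2453 0.5732]

x_post = [-1.7684, -1.0968]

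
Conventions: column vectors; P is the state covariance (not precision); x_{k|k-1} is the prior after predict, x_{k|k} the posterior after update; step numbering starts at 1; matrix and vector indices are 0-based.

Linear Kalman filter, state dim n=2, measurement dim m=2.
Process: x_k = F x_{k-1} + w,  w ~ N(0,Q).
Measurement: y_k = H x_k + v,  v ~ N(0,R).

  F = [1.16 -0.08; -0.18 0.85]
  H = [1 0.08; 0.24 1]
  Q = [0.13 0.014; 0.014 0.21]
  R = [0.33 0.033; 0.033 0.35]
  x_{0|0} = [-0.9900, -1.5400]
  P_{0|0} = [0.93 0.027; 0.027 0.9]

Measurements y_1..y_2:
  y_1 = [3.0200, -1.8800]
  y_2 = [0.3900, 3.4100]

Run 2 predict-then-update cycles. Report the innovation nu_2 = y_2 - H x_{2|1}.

step 1: x^-=[-1.0252, -1.1308]  P^-=[1.3822 -0.2144; -0.2144 0.8821]  S=[1.6835 0.2168; 0.2168 1.2088]  K=[0.8172 -0.0495; -0.1780 0.7191]  nu=[4.1357, -0.5032]  x^+=[2.3793, -2.2289]  P^+=[0.2725 -0.0558; -0.0558 0.2592]
step 2: x^-=[2.9383, -2.3228]  P^-=[0.5087 -0.1163; -0.1163 0.4232]  S=[0.8228 0.0704; 0.0704 0.7466]  K=[0.6112 -0.0499; -0.1467 0.5432]  nu=[-2.3625, 5.0276]  x^+=[1.2435, 0.7547]  P^+=[0.2037 -0.0462; -0.0462 0.1964]

innov = [-2.3625, 5.0276]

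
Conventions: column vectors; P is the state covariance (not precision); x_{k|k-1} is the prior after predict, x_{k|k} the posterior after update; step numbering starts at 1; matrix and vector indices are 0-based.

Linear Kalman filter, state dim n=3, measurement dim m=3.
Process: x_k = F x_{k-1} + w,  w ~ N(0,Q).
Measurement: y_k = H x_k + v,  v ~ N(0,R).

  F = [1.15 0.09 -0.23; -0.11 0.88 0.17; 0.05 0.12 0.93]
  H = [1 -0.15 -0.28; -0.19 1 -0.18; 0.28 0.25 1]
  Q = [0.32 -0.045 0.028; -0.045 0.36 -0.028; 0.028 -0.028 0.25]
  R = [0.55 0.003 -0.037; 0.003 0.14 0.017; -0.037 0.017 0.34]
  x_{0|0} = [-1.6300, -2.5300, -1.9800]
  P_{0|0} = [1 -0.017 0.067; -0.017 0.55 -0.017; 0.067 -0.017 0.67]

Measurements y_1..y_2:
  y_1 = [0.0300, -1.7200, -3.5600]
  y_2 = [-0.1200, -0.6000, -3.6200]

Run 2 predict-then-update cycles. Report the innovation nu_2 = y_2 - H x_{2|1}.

innov = [-0.1735, 1.1401, -0.0205]

step 1: x^-=[-1.6468, -2.3837, -2.2265]  P^-=[1.6441 -0.1532 0.0156; -0.1532 0.8131 0.1094; 0.0156 0.1094 0.8421]  S=[2.3249 -0.5761 0.1155; -0.5761 1.0596 0.0464; 0.1155 0.0464 1.4039]  K=[0.6819 -0.0826 0.2584; 0.0590 0.8013 0.1609; -0.1747 -0.1657 0.6423]  nu=[0.6958, -0.0500, -0.2765]  x^+=[-1.2396, -2.4271, -2.5174]  P^+=[0.3585 0.0535 -0.0526; 0.0535 0.1287 0.0190; -0.0526 0.0190 0.2320]
step 2: x^-=[-1.0650, -2.4275, -2.6944]  P^-=[0.8456 -0.0507 -0.0465; -0.0507 0.4680 0.0428; -0.0465 0.0428 0.4534]  S=[1.4866 -0.2621 -0.0076; -0.2621 0.6539 0.0477; -0.0076 0.0477 0.8772]  K=[0.5664 -0.0990 0.2127; 0.0391 0.7251 0.1269; -0.1433 -0.1412 0.5207]  nu=[-0.1735, 1.1401, -0.0205]  x^+=[-1.2805, -1.6102, -2.8412]  P^+=[0.2971 0.0401 -0.0435; 0.0401 0.1140 0.0143; -0.0435 0.0143 0.1885]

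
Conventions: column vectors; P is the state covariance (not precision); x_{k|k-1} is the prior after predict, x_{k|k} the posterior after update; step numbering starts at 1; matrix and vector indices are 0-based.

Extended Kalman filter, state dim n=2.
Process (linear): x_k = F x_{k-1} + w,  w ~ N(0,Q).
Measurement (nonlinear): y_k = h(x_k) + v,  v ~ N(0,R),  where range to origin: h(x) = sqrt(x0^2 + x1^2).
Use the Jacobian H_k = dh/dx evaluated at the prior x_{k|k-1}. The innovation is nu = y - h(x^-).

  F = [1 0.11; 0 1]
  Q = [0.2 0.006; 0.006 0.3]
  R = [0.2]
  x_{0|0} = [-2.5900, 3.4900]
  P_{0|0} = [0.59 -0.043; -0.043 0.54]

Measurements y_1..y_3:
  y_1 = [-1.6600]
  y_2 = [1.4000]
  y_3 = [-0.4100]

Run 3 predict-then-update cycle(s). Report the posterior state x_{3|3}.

x_post = [0.5873, -0.1818]

step 1: x^-=[-2.2061, 3.4900]  P^-=[0.7871 0.0224; 0.0224 0.8400]  H_jac=[-0.5343 0.8453]  S=[1.0047]  K=[-0.3998; 0.6948]  nu=[-5.7888]  x^+=[0.1080, -0.5323]  P^+=[0.6265 0.3015; 0.3015 0.3550]
step 2: x^-=[0.0494, -0.5323]  P^-=[0.8971 0.3465; 0.3465 0.6550]  H_jac=[0.0925 -0.9957]  S=[0.7932]  K=[-0.3303; -0.7818]  nu=[0.8655]  x^+=[-0.2364, -1.2088]  P^+=[0.8106 0.1417; 0.1417 0.1702]
step 3: x^-=[-0.3694, -1.2088]  P^-=[1.0438 0.1664; 0.1664 0.4702]  H_jac=[-0.2923 -0.9563]  S=[0.8122]  K=[-0.5715; -0.6135]  nu=[-1.6740]  x^+=[0.5873, -0.1818]  P^+=[0.7785 -0.1184; -0.1184 0.1645]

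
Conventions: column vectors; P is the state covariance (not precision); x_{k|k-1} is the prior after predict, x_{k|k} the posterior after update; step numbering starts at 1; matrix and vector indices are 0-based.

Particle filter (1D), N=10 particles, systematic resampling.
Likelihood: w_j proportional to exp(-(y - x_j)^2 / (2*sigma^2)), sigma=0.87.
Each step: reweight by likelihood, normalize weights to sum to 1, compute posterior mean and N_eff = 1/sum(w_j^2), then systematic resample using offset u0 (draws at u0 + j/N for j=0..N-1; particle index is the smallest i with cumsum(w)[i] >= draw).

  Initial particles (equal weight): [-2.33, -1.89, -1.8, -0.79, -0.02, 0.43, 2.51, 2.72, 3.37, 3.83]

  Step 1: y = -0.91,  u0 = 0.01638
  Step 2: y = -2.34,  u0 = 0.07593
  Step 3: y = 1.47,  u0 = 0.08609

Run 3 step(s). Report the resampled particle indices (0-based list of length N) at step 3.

resampled_idx = [8, 8, 8, 8, 8, 9, 9, 9, 9, 9]

step 1: w=[0.0806, 0.1619, 0.1809, 0.3024, 0.1809, 0.0932, 0.0001, 0.0001, 0.0000, 0.0000]  mean=-1.0212  Neff=5.0440  idx=[0, 1, 1, 2, 2, 3, 3, 3, 4, 5]
step 2: w=[0.1981, 0.1733, 0.1733, 0.1634, 0.1634, 0.0405, 0.0405, 0.0405, 0.0057, 0.0012]  mean=-1.8006  Neff=6.3420  idx=[0, 0, 1, 2, 2, 3, 3, 4, 5, 7]
step 3: w=[0.0010, 0.0010, 0.0079, 0.0079, 0.0079, 0.0117, 0.0117, 0.0117, 0.4696, 0.4696]  mean=-0.8547  Neff=2.2647  idx=[8, 8, 8, 8, 8, 9, 9, 9, 9, 9]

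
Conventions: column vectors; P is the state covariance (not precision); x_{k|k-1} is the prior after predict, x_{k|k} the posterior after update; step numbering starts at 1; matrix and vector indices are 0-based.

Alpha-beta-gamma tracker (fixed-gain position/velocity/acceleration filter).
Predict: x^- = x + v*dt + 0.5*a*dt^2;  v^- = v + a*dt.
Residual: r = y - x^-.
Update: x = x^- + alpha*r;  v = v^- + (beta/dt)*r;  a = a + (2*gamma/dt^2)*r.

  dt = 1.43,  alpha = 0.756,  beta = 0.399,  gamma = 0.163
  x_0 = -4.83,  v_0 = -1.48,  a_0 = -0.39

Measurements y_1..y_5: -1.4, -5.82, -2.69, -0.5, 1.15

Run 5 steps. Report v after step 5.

v_post = 2.5336

step 1: x_pred=-7.3452  r=5.9452  x^+=-2.8506  v^+=-0.3789  a^+=0.5578
step 2: x_pred=-2.8221  r=-2.9979  x^+=-5.0885  v^+=-0.4177  a^+=0.0799
step 3: x_pred=-5.6042  r=2.9142  x^+=-3.4011  v^+=0.5096  a^+=0.5444
step 4: x_pred=-2.1157  r=1.6157  x^+=-0.8942  v^+=1.7390  a^+=0.8020
step 5: x_pred=2.4125  r=-1.2625  x^+=1.4581  v^+=2.5336  a^+=0.6007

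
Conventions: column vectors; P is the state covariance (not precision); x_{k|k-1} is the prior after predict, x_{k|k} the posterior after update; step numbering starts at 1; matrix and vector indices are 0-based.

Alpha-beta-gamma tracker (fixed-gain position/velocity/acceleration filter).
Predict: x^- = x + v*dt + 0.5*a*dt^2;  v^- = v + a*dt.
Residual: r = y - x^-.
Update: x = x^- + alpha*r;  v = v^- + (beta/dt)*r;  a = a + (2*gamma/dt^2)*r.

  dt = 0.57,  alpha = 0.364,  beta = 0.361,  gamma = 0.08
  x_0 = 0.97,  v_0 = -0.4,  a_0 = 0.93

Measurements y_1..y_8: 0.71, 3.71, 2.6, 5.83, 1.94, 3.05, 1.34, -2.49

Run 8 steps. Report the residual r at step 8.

step 1: x_pred=0.8931  r=-0.1831  x^+=0.8264  v^+=0.0142  a^+=0.8398
step 2: x_pred=0.9709  r=2.7391  x^+=1.9680  v^+=2.2276  a^+=2.1887
step 3: x_pred=3.5932  r=-0.9932  x^+=3.2317  v^+=2.8461  a^+=1.6996
step 4: x_pred=5.1301  r=0.6999  x^+=5.3849  v^+=4.2582  a^+=2.0443
step 5: x_pred=8.1441  r=-6.2041  x^+=5.8858  v^+=1.4941  a^+=-1.0110
step 6: x_pred=6.5732  r=-3.5232  x^+=5.2908  v^+=-1.3135  a^+=-2.7460
step 7: x_pred=4.0960  r=-2.7560  x^+=3.0928  v^+=-4.6242  a^+=-4.1032
step 8: x_pred=-0.2096  r=-2.2804  x^+=-1.0396  v^+=-8.4073  a^+=-5.2263

resid = -2.2804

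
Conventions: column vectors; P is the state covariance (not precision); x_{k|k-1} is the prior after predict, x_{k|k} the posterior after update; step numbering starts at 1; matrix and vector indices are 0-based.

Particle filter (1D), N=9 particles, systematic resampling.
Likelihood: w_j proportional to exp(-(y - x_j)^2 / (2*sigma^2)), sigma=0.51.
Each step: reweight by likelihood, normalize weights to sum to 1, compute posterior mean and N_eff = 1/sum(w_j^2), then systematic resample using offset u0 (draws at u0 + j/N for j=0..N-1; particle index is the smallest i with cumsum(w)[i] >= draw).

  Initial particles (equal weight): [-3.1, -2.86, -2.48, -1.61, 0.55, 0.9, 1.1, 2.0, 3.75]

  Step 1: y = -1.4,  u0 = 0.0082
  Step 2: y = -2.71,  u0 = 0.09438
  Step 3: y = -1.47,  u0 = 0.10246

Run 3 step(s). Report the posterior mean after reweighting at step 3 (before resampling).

post_mean = -1.7455

step 1: w=[0.0037, 0.0159, 0.1015, 0.8782, 0.0006, 0.0000, 0.0000, 0.0000, 0.0000]  mean=-1.7222  Neff=1.2791  idx=[1, 2, 3, 3, 3, 3, 3, 3, 3]
step 2: w=[0.3763, 0.3550, 0.0384, 0.0384, 0.0384, 0.0384, 0.0384, 0.0384, 0.0384]  mean=-2.3892  Neff=3.5979  idx=[0, 0, 0, 1, 1, 1, 2, 5, 8]
step 3: w=[0.0072, 0.0072, 0.0072, 0.0416, 0.0416, 0.0416, 0.2846, 0.2846, 0.2846]  mean=-1.7455  Neff=4.0282  idx=[4, 6, 6, 7, 7, 7, 8, 8, 8]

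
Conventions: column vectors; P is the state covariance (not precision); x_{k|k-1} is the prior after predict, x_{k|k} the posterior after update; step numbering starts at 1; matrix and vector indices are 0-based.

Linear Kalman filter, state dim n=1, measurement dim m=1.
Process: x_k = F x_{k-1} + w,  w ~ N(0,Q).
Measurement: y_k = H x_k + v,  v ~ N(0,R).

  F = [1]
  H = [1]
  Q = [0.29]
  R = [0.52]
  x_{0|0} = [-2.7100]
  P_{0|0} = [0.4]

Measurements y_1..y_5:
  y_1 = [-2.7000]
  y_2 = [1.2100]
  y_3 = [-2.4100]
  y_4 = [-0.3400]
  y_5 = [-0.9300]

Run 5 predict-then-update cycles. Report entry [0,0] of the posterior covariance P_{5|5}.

step 1: x^-=[-2.7100]  P^-=[0.6900]  S=[1.2100]  K=[0.5702]  nu=[0.0100]  x^+=[-2.7043]  P^+=[0.2965]
step 2: x^-=[-2.7043]  P^-=[0.5865]  S=[1.1065]  K=[0.5301]  nu=[3.9143]  x^+=[-0.6295]  P^+=[0.2756]
step 3: x^-=[-0.6295]  P^-=[0.5656]  S=[1.0856]  K=[0.5210]  nu=[-1.7805]  x^+=[-1.5572]  P^+=[0.2709]
step 4: x^-=[-1.5572]  P^-=[0.5609]  S=[1.0809]  K=[0.5189]  nu=[1.2172]  x^+=[-0.9255]  P^+=[0.2698]
step 5: x^-=[-0.9255]  P^-=[0.5598]  S=[1.0798]  K=[0.5184]  nu=[-0.0045]  x^+=[-0.9279]  P^+=[0.2696]

P_post[0,0] = 0.2696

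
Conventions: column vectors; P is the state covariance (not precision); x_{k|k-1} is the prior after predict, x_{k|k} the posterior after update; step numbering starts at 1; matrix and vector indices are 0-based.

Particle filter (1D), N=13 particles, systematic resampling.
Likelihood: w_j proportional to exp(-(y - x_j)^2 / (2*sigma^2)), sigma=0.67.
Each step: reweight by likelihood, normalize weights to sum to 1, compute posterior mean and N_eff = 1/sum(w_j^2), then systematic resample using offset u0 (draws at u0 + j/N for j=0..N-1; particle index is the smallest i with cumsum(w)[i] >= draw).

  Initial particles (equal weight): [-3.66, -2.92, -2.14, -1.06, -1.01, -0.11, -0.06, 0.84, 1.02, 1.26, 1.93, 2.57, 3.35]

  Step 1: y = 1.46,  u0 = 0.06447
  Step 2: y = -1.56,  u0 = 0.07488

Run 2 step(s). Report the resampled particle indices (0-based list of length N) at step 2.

resampled_idx = [0, 0, 0, 1, 1, 1, 2, 2, 2, 3, 4, 5, 8]

step 1: w=[0.0000, 0.0000, 0.0000, 0.0002, 0.0003, 0.0178, 0.0211, 0.1805, 0.2232, 0.2649, 0.2165, 0.0702, 0.0052]  mean=1.3250  Neff=4.8737  idx=[7, 7, 7, 8, 8, 9, 9, 9, 9, 10, 10, 10, 11]
step 2: w=[0.2447, 0.2447, 0.2447, 0.0901, 0.0901, 0.0213, 0.0213, 0.0213, 0.0213, 0.0002, 0.0002, 0.0002, 0.0000]  mean=0.9088  Neff=5.0595  idx=[0, 0, 0, 1, 1, 1, 2, 2, 2, 3, 4, 5, 8]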